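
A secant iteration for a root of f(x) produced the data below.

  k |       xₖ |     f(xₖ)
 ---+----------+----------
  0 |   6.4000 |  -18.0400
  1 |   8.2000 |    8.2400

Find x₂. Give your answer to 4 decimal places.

7.6356

x₂ = 8.2000 − 8.2400·(8.2000 − 6.4000) / (8.2400 − (-18.0400))
   = 8.2000 − (14.832000)/(26.280000) = 7.635616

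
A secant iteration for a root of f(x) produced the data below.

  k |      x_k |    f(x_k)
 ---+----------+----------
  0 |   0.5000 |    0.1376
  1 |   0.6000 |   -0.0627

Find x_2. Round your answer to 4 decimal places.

x_2 = 0.6000 − (-0.0627)·(0.6000 − 0.5000) / (-0.0627 − 0.1376)
   = 0.6000 − (-0.006270)/(-0.200300) = 0.568697

0.5687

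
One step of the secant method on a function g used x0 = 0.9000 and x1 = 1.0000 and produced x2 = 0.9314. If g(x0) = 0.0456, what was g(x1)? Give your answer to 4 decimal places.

The secant line through (0.9000, 0.0456) and (1.0000, g(x1)) crosses zero at x2 = 0.9314.
So (0.9000, 0.0456), (1.0000, g(x1)), (0.9314, 0) are collinear:
g(x1) = 0.0456 · (1.0000 − 0.9314) / (0.9000 − 0.9314) = 0.0456 · (0.068600)/(-0.031400) = -0.099623

-0.0996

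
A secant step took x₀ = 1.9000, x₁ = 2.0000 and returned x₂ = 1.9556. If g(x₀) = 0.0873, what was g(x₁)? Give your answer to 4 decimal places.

The secant line through (1.9000, 0.0873) and (2.0000, g(x₁)) crosses zero at x₂ = 1.9556.
So (1.9000, 0.0873), (2.0000, g(x₁)), (1.9556, 0) are collinear:
g(x₁) = 0.0873 · (2.0000 − 1.9556) / (1.9000 − 1.9556) = 0.0873 · (0.044400)/(-0.055600) = -0.069714

-0.0697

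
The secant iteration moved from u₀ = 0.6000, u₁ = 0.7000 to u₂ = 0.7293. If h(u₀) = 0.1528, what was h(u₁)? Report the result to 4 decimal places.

The secant line through (0.6000, 0.1528) and (0.7000, h(u₁)) crosses zero at u₂ = 0.7293.
So (0.6000, 0.1528), (0.7000, h(u₁)), (0.7293, 0) are collinear:
h(u₁) = 0.1528 · (0.7000 − 0.7293) / (0.6000 − 0.7293) = 0.1528 · (-0.029300)/(-0.129300) = 0.034625

0.0346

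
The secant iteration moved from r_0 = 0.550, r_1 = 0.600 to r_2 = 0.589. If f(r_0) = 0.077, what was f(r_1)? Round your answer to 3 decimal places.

The secant line through (0.550, 0.077) and (0.600, f(r_1)) crosses zero at r_2 = 0.589.
So (0.550, 0.077), (0.600, f(r_1)), (0.589, 0) are collinear:
f(r_1) = 0.077 · (0.600 − 0.589) / (0.550 − 0.589) = 0.077 · (0.01100)/(-0.03900) = -0.02172

-0.022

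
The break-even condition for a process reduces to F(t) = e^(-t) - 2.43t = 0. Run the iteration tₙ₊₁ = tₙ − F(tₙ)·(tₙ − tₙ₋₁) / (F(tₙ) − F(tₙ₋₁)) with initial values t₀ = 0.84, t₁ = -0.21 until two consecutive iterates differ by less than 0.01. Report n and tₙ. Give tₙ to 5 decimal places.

n = 4, tₙ = 0.30372

F(0.84) = -1.6094895, F(-0.21) = 1.7439781
t₂ = -0.2100000 − 1.7439781·(-1.0500000)/(3.3534675) = 0.3360548;  |Δ| = 0.5460548
F(0.3360548) = -0.1020291
t₃ = 0.3360548 − (-0.1020291)·(0.5460548)/(-1.8460072) = 0.3058742;  |Δ| = 0.0301805
F(0.3058742) = -0.0067951
t₄ = 0.3058742 − (-0.0067951)·(-0.0301805)/(0.0952340) = 0.3037208;  |Δ| = 0.0021534
|t₄ − t₃| = 0.0021534 < 0.01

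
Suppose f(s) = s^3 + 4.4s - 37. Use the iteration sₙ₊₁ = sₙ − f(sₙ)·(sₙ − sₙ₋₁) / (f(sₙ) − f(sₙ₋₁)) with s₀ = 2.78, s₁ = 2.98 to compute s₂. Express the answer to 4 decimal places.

f(2.78) = -3.283048, f(2.98) = 2.575592
s₂ = 2.980000 − 2.575592·(2.980000 − 2.780000) / (2.575592 − (-3.283048)) = 2.980000 − (0.515118)/(5.858640) = 2.892075

2.8921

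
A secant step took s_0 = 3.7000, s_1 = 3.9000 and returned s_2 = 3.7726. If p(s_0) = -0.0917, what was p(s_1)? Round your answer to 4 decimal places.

The secant line through (3.7000, -0.0917) and (3.9000, p(s_1)) crosses zero at s_2 = 3.7726.
So (3.7000, -0.0917), (3.9000, p(s_1)), (3.7726, 0) are collinear:
p(s_1) = -0.0917 · (3.9000 − 3.7726) / (3.7000 − 3.7726) = -0.0917 · (0.127400)/(-0.072600) = 0.160917

0.1609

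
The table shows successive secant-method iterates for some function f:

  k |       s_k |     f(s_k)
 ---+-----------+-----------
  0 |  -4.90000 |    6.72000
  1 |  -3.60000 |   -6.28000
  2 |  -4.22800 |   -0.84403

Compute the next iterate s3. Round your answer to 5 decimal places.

-4.32551

s3 = -4.22800 − (-0.84403)·(-4.22800 − (-3.60000)) / (-0.84403 − (-6.28000))
   = -4.22800 − (0.5300508)/(5.4359700) = -4.3255081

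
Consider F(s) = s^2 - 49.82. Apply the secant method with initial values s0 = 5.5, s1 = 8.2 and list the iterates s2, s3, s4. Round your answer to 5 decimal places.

F(5.5) = -19.5700000, F(8.2) = 17.4200000
s2 = 8.2000000 − 17.4200000·(8.2000000 − 5.5000000) / (17.4200000 − (-19.5700000)) = 8.2000000 − (47.0340000)/(36.9900000) = 6.9284672
F(6.9284672) = -1.8163429
s3 = 6.9284672 − (-1.8163429)·(6.9284672 − 8.2000000) / (-1.8163429 − 17.4200000) = 6.9284672 − (2.3095397)/(-19.2363429) = 7.0485284
F(7.0485284) = -0.1382471
s4 = 7.0485284 − (-0.1382471)·(7.0485284 − 6.9284672) / (-0.1382471 − (-1.8163429)) = 7.0485284 − (-0.0165981)/(1.6780958) = 7.0584195

6.92847, 7.04853, 7.05842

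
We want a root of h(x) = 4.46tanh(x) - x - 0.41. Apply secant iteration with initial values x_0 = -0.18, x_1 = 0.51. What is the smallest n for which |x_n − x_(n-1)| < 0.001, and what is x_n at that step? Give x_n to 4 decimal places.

h(-0.18) = -1.024241, h(0.51) = 1.175956
x_2 = 0.510000 − 1.175956·(0.690000)/(2.200196) = 0.141210;  |Δ| = 0.368790
h(0.141210) = 0.074435
x_3 = 0.141210 − 0.074435·(-0.368790)/(-1.101520) = 0.116290;  |Δ| = 0.024921
h(0.116290) = -0.009964
x_4 = 0.116290 − (-0.009964)·(-0.024921)/(-0.084399) = 0.119232;  |Δ| = 0.002942
h(0.119232) = 0.000035
x_5 = 0.119232 − 0.000035·(0.002942)/(0.009999) = 0.119221;  |Δ| = 0.000010
|x_5 − x_4| = 0.000010 < 0.001

n = 5, x_n = 0.1192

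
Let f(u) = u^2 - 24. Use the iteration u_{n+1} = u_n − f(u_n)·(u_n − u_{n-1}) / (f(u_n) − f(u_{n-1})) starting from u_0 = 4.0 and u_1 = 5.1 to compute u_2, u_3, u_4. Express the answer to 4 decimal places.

4.8791, 4.8986, 4.8990

f(4.0) = -8.000000, f(5.1) = 2.010000
u_2 = 5.100000 − 2.010000·(5.100000 − 4.000000) / (2.010000 − (-8.000000)) = 5.100000 − (2.211000)/(10.010000) = 4.879121
f(4.879121) = -0.194179
u_3 = 4.879121 − (-0.194179)·(4.879121 − 5.100000) / (-0.194179 − 2.010000) = 4.879121 − (0.042890)/(-2.204179) = 4.898579
f(4.898579) = -0.003919
u_4 = 4.898579 − (-0.003919)·(4.898579 − 4.879121) / (-0.003919 − (-0.194179)) = 4.898579 − (-0.000076)/(0.190260) = 4.898980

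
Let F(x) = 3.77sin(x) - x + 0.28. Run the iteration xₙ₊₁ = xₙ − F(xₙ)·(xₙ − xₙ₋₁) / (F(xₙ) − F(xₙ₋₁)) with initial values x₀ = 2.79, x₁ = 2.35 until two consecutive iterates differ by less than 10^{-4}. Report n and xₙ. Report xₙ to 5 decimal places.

F(2.79) = -1.2116366, F(2.35) = 0.6122545
x₂ = 2.3500000 − 0.6122545·(-0.4400000)/(1.8238912) = 2.4977018;  |Δ| = 0.1477018
F(2.4977018) = 0.0454735
x₃ = 2.4977018 − 0.0454735·(0.1477018)/(-0.5667810) = 2.5095521;  |Δ| = 0.0118503
F(2.5095521) = -0.0022649
x₄ = 2.5095521 − (-0.0022649)·(0.0118503)/(-0.0477384) = 2.5089899;  |Δ| = 0.0005622
F(2.5089899) = 0.0000071
x₅ = 2.5089899 − 0.0000071·(-0.0005622)/(0.0022720) = 2.5089916;  |Δ| = 0.0000018
|x₅ − x₄| = 0.0000018 < 10^{-4}

n = 5, xₙ = 2.50899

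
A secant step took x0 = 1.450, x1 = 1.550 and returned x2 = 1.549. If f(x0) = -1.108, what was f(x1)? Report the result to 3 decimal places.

0.011

The secant line through (1.450, -1.108) and (1.550, f(x1)) crosses zero at x2 = 1.549.
So (1.450, -1.108), (1.550, f(x1)), (1.549, 0) are collinear:
f(x1) = -1.108 · (1.550 − 1.549) / (1.450 − 1.549) = -1.108 · (0.00100)/(-0.09900) = 0.01119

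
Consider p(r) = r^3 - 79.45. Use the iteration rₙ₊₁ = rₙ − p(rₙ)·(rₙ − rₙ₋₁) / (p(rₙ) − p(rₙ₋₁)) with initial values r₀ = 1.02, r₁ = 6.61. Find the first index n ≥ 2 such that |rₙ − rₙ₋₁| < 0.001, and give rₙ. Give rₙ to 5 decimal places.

p(1.02) = -78.3887920, p(6.61) = 209.3547810
r₂ = 6.6100000 − 209.3547810·(5.5900000)/(287.7435730) = 2.5428606;  |Δ| = 4.0671394
p(2.5428606) = -63.0075075
r₃ = 2.5428606 − (-63.0075075)·(-4.0671394)/(-272.3622885) = 3.4837409;  |Δ| = 0.9408803
p(3.4837409) = -37.1697501
r₄ = 3.4837409 − (-37.1697501)·(0.9408803)/(25.8377573) = 4.8372750;  |Δ| = 1.3535341
p(4.8372750) = 33.7385102
r₅ = 4.8372750 − 33.7385102·(1.3535341)/(70.9082603) = 4.1932566;  |Δ| = 0.6440184
p(4.1932566) = -5.7182865
r₆ = 4.1932566 − (-5.7182865)·(-0.6440184)/(-39.4567967) = 4.2865912;  |Δ| = 0.0933345
p(4.2865912) = -0.6844711
r₇ = 4.2865912 − (-0.6844711)·(0.0933345)/(5.0338154) = 4.2992823;  |Δ| = 0.0126911
p(4.2992823) = 0.0171954
r₈ = 4.2992823 − 0.0171954·(0.0126911)/(0.7016665) = 4.2989713;  |Δ| = 0.0003110
|r₈ − r₇| = 0.0003110 < 0.001

n = 8, rₙ = 4.29897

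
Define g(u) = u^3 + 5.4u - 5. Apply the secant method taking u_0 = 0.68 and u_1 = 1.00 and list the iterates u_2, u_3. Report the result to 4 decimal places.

0.8144, 0.8223

g(0.68) = -1.013568, g(1.00) = 1.400000
u_2 = 1.000000 − 1.400000·(1.000000 − 0.680000) / (1.400000 − (-1.013568)) = 1.000000 − (0.448000)/(2.413568) = 0.814383
g(0.814383) = -0.062219
u_3 = 0.814383 − (-0.062219)·(0.814383 − 1.000000) / (-0.062219 − 1.400000) = 0.814383 − (0.011549)/(-1.462219) = 0.822281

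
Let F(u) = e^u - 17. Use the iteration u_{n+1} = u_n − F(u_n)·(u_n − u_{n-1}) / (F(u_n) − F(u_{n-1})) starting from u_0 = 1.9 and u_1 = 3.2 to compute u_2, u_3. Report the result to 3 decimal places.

2.651, 2.801

F(1.9) = -10.31411, F(3.2) = 7.53253
u_2 = 3.20000 − 7.53253·(3.20000 − 1.90000) / (7.53253 − (-10.31411)) = 3.20000 − (9.79229)/(17.84664) = 2.65131
F(2.65131) = -2.82742
u_3 = 2.65131 − (-2.82742)·(2.65131 − 3.20000) / (-2.82742 − 7.53253) = 2.65131 − (1.55138)/(-10.35995) = 2.80106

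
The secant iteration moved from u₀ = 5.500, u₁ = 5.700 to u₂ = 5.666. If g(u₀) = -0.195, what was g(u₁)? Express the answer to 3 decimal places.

The secant line through (5.500, -0.195) and (5.700, g(u₁)) crosses zero at u₂ = 5.666.
So (5.500, -0.195), (5.700, g(u₁)), (5.666, 0) are collinear:
g(u₁) = -0.195 · (5.700 − 5.666) / (5.500 − 5.666) = -0.195 · (0.03400)/(-0.16600) = 0.03994

0.040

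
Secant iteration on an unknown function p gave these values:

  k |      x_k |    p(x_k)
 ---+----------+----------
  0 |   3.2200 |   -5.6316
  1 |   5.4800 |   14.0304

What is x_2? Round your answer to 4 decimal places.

x_2 = 5.4800 − 14.0304·(5.4800 − 3.2200) / (14.0304 − (-5.6316))
   = 5.4800 − (31.708704)/(19.662000) = 3.867310

3.8673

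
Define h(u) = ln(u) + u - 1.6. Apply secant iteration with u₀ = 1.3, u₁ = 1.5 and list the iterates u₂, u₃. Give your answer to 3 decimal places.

h(1.3) = -0.03764, h(1.5) = 0.30547
u₂ = 1.50000 − 0.30547·(1.50000 − 1.30000) / (0.30547 − (-0.03764)) = 1.50000 − (0.06109)/(0.34310) = 1.32194
h(1.32194) = 0.00104
u₃ = 1.32194 − 0.00104·(1.32194 − 1.50000) / (0.00104 − 0.30547) = 1.32194 − (-0.00018)/(-0.30443) = 1.32133

1.322, 1.321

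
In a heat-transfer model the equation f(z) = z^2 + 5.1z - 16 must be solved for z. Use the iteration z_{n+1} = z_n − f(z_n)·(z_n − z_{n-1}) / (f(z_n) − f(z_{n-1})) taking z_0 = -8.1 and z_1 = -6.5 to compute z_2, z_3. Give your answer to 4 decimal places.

-7.2263, -7.2999

f(-8.1) = 8.300000, f(-6.5) = -6.900000
z_2 = -6.500000 − (-6.900000)·(-6.500000 − (-8.100000)) / (-6.900000 − 8.300000) = -6.500000 − (-11.040000)/(-15.200000) = -7.226316
f(-7.226316) = -0.634571
z_3 = -7.226316 − (-0.634571)·(-7.226316 − (-6.500000)) / (-0.634571 − (-6.900000)) = -7.226316 − (0.460899)/(6.265429) = -7.299878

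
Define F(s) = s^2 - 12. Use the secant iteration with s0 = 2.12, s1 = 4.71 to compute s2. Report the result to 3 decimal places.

3.219

F(2.12) = -7.50560, F(4.71) = 10.18410
s2 = 4.71000 − 10.18410·(4.71000 − 2.12000) / (10.18410 − (-7.50560)) = 4.71000 − (26.37682)/(17.68970) = 3.21892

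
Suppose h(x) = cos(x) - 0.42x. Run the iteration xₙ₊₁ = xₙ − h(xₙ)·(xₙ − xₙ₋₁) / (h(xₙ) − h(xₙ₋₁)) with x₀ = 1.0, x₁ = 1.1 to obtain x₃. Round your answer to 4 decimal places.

h(1.0) = 0.120302, h(1.1) = -0.008404
x₂ = 1.100000 − (-0.008404)·(1.100000 − 1.000000) / (-0.008404 − 0.120302) = 1.100000 − (-0.000840)/(-0.128706) = 1.093470
h(1.093470) = 0.000148
x₃ = 1.093470 − 0.000148·(1.093470 − 1.100000) / (0.000148 − (-0.008404)) = 1.093470 − (-0.000001)/(0.008552) = 1.093583

1.0936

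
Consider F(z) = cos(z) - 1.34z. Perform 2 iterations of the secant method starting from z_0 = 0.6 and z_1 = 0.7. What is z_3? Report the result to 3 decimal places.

0.611

F(0.6) = 0.02134, F(0.7) = -0.17316
z_2 = 0.70000 − (-0.17316)·(0.70000 − 0.60000) / (-0.17316 − 0.02134) = 0.70000 − (-0.01732)/(-0.19449) = 0.61097
F(0.61097) = 0.00039
z_3 = 0.61097 − 0.00039·(0.61097 − 0.70000) / (0.00039 − (-0.17316)) = 0.61097 − (-0.00003)/(0.17355) = 0.61117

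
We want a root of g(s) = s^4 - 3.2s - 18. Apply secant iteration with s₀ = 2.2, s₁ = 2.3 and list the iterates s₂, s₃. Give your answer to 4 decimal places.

g(2.2) = -1.614400, g(2.3) = 2.624100
s₂ = 2.300000 − 2.624100·(2.300000 − 2.200000) / (2.624100 − (-1.614400)) = 2.300000 − (0.262410)/(4.238500) = 2.238089
g(2.238089) = -0.071382
s₃ = 2.238089 − (-0.071382)·(2.238089 − 2.300000) / (-0.071382 − 2.624100) = 2.238089 − (0.004419)/(-2.695482) = 2.239728

2.2381, 2.2397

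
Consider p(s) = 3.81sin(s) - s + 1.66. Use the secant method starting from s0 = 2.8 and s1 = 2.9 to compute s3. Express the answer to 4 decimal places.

2.8296

p(2.8) = 0.136305, p(2.9) = -0.328460
s2 = 2.900000 − (-0.328460)·(2.900000 − 2.800000) / (-0.328460 − 0.136305) = 2.900000 − (-0.032846)/(-0.464765) = 2.829328
p(2.829328) = 0.001161
s3 = 2.829328 − 0.001161·(2.829328 − 2.900000) / (0.001161 − (-0.328460)) = 2.829328 − (-0.000082)/(0.329621) = 2.829577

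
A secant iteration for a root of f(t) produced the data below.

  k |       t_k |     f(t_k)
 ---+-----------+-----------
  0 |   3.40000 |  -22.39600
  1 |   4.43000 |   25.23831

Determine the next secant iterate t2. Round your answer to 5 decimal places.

3.88427

t2 = 4.43000 − 25.23831·(4.43000 − 3.40000) / (25.23831 − (-22.39600))
   = 4.43000 − (25.9954593)/(47.6343100) = 3.8842703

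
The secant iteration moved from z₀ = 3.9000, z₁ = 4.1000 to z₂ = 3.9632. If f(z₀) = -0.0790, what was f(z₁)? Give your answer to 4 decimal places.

The secant line through (3.9000, -0.0790) and (4.1000, f(z₁)) crosses zero at z₂ = 3.9632.
So (3.9000, -0.0790), (4.1000, f(z₁)), (3.9632, 0) are collinear:
f(z₁) = -0.0790 · (4.1000 − 3.9632) / (3.9000 − 3.9632) = -0.0790 · (0.136800)/(-0.063200) = 0.171000

0.1710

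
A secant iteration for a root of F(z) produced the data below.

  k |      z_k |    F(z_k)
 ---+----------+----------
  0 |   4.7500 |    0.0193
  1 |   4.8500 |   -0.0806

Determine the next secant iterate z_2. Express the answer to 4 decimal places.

4.7693

z_2 = 4.8500 − (-0.0806)·(4.8500 − 4.7500) / (-0.0806 − 0.0193)
   = 4.8500 − (-0.008060)/(-0.099900) = 4.769319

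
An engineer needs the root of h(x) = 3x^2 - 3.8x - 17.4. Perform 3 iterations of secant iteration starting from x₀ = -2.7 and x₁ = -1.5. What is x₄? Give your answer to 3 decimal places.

-1.857

h(-2.7) = 14.73000, h(-1.5) = -4.95000
x₂ = -1.50000 − (-4.95000)·(-1.50000 − (-2.70000)) / (-4.95000 − 14.73000) = -1.50000 − (-5.94000)/(-19.68000) = -1.80183
h(-1.80183) = -0.81328
x₃ = -1.80183 − (-0.81328)·(-1.80183 − (-1.50000)) / (-0.81328 − (-4.95000)) = -1.80183 − (0.24547)/(4.13672) = -1.86117
h(-1.86117) = 0.06430
x₄ = -1.86117 − 0.06430·(-1.86117 − (-1.80183)) / (0.06430 − (-0.81328)) = -1.86117 − (-0.00382)/(0.87758) = -1.85682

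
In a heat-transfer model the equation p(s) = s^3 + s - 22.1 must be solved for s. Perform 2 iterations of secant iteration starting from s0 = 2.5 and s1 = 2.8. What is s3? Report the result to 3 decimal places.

2.687

p(2.5) = -3.97500, p(2.8) = 2.65200
s2 = 2.80000 − 2.65200·(2.80000 − 2.50000) / (2.65200 − (-3.97500)) = 2.80000 − (0.79560)/(6.62700) = 2.67995
p(2.67995) = -0.17239
s3 = 2.67995 − (-0.17239)·(2.67995 − 2.80000) / (-0.17239 − 2.65200) = 2.67995 − (0.02070)/(-2.82439) = 2.68727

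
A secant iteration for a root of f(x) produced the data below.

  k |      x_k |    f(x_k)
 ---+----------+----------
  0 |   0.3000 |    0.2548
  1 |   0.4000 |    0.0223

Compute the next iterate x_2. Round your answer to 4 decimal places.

x_2 = 0.4000 − 0.0223·(0.4000 − 0.3000) / (0.0223 − 0.2548)
   = 0.4000 − (0.002230)/(-0.232500) = 0.409591

0.4096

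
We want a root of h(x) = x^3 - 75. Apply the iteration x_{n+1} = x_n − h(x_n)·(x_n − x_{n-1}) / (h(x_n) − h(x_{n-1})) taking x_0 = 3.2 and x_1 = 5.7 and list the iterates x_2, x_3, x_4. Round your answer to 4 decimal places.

3.8927, 4.1220, 4.2250

h(3.2) = -42.232000, h(5.7) = 110.193000
x_2 = 5.700000 − 110.193000·(5.700000 − 3.200000) / (110.193000 − (-42.232000)) = 5.700000 − (275.482500)/(152.425000) = 3.892669
h(3.892669) = -16.014907
x_3 = 3.892669 − (-16.014907)·(3.892669 − 5.700000) / (-16.014907 − 110.193000) = 3.892669 − (28.944245)/(-126.207907) = 4.122006
h(4.122006) = -4.963253
x_4 = 4.122006 − (-4.963253)·(4.122006 − 3.892669) / (-4.963253 − (-16.014907)) = 4.122006 − (-1.138262)/(11.051653) = 4.225001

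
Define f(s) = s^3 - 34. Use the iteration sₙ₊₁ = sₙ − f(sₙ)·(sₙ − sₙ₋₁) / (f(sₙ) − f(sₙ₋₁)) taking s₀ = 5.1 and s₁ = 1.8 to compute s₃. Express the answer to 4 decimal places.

f(5.1) = 98.651000, f(1.8) = -28.168000
s₂ = 1.800000 − (-28.168000)·(1.800000 − 5.100000) / (-28.168000 − 98.651000) = 1.800000 − (92.954400)/(-126.819000) = 2.532969
f(2.532969) = -17.748643
s₃ = 2.532969 − (-17.748643)·(2.532969 − 1.800000) / (-17.748643 − (-28.168000)) = 2.532969 − (-13.009205)/(10.419357) = 3.781530

3.7815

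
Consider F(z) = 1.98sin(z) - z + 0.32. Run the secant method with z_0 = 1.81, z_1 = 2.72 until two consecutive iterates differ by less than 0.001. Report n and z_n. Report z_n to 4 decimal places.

n = 5, z_n = 2.0640

F(1.81) = 0.433623, F(2.72) = -1.589756
z_2 = 2.720000 − (-1.589756)·(0.910000)/(-2.023379) = 2.005019;  |Δ| = 0.714981
F(2.005019) = 0.111232
z_3 = 2.005019 − 0.111232·(-0.714981)/(1.700988) = 2.051773;  |Δ| = 0.046754
F(2.051773) = 0.023582
z_4 = 2.051773 − 0.023582·(0.046754)/(-0.087649) = 2.064353;  |Δ| = 0.012579
F(2.064353) = -0.000659
z_5 = 2.064353 − (-0.000659)·(0.012579)/(-0.024241) = 2.064011;  |Δ| = 0.000342
|z_5 − z_4| = 0.000342 < 0.001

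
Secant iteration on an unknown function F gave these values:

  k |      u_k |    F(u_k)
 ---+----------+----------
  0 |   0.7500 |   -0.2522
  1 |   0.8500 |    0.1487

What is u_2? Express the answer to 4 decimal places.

u_2 = 0.8500 − 0.1487·(0.8500 − 0.7500) / (0.1487 − (-0.2522))
   = 0.8500 − (0.014870)/(0.400900) = 0.812908

0.8129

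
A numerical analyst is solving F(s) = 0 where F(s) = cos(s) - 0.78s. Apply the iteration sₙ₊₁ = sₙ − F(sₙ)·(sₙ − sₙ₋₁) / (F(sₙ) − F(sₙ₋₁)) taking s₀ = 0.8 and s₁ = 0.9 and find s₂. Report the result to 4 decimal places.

0.8475

F(0.8) = 0.072707, F(0.9) = -0.080390
s₂ = 0.900000 − (-0.080390)·(0.900000 − 0.800000) / (-0.080390 − 0.072707) = 0.900000 − (-0.008039)/(-0.153097) = 0.847491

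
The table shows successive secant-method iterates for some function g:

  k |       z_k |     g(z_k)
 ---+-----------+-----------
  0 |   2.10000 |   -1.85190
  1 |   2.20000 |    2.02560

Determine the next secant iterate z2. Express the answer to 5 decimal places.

z2 = 2.20000 − 2.02560·(2.20000 − 2.10000) / (2.02560 − (-1.85190))
   = 2.20000 − (0.2025600)/(3.8775000) = 2.1477602

2.14776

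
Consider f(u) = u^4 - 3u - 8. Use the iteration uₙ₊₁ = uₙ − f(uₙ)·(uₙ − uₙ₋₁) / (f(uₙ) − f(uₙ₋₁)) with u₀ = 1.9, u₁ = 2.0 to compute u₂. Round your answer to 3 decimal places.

1.925

f(1.9) = -0.66790, f(2.0) = 2.00000
u₂ = 2.00000 − 2.00000·(2.00000 − 1.90000) / (2.00000 − (-0.66790)) = 2.00000 − (0.20000)/(2.66790) = 1.92503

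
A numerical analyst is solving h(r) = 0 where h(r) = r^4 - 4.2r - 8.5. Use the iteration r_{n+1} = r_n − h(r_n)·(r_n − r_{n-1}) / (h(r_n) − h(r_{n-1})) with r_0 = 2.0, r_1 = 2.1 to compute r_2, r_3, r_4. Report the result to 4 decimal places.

h(2.0) = -0.900000, h(2.1) = 2.128100
r_2 = 2.100000 − 2.128100·(2.100000 − 2.000000) / (2.128100 − (-0.900000)) = 2.100000 − (0.212810)/(3.028100) = 2.029722
h(2.029722) = -0.052328
r_3 = 2.029722 − (-0.052328)·(2.029722 − 2.100000) / (-0.052328 − 2.128100) = 2.029722 − (0.003677)/(-2.180428) = 2.031408
h(2.031408) = -0.002928
r_4 = 2.031408 − (-0.002928)·(2.031408 − 2.029722) / (-0.002928 − (-0.052328)) = 2.031408 − (-0.000005)/(0.049400) = 2.031508

2.0297, 2.0314, 2.0315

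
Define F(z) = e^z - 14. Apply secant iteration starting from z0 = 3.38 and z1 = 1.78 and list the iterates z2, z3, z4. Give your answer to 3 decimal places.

F(3.38) = 15.37077, F(1.78) = -8.07014
z2 = 1.78000 − (-8.07014)·(1.78000 − 3.38000) / (-8.07014 − 15.37077) = 1.78000 − (12.91223)/(-23.44091) = 2.33084
F(2.33084) = -3.71341
z3 = 2.33084 − (-3.71341)·(2.33084 − 1.78000) / (-3.71341 − (-8.07014)) = 2.33084 − (-2.04550)/(4.35674) = 2.80034
F(2.80034) = 2.45030
z4 = 2.80034 − 2.45030·(2.80034 − 2.33084) / (2.45030 − (-3.71341)) = 2.80034 − (1.15042)/(6.16371) = 2.61370

2.331, 2.800, 2.614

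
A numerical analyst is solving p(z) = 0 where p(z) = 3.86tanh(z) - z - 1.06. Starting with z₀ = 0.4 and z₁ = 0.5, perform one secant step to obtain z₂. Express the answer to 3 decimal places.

0.397

p(0.4) = 0.00660, p(0.5) = 0.22377
z₂ = 0.50000 − 0.22377·(0.50000 − 0.40000) / (0.22377 − 0.00660) = 0.50000 − (0.02238)/(0.21717) = 0.39696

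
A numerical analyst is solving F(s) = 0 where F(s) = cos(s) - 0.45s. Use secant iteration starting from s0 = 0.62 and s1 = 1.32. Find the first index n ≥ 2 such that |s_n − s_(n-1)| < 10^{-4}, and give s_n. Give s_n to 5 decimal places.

F(0.62) = 0.5348785, F(1.32) = -0.3458245
s2 = 1.3200000 − (-0.3458245)·(0.7000000)/(-0.8807030) = 1.0451319;  |Δ| = 0.2748681
F(1.0451319) = 0.0314785
s3 = 1.0451319 − 0.0314785·(-0.2748681)/(0.3773031) = 1.0680642;  |Δ| = 0.0229323
F(1.0680642) = 0.0011925
s4 = 1.0680642 − 0.0011925·(0.0229323)/(-0.0302860) = 1.0689672;  |Δ| = 0.0009030
F(1.0689672) = -0.0000053
s5 = 1.0689672 − (-0.0000053)·(0.0009030)/(-0.0011978) = 1.0689632;  |Δ| = 0.0000040
|s5 − s4| = 0.0000040 < 10^{-4}

n = 5, s_n = 1.06896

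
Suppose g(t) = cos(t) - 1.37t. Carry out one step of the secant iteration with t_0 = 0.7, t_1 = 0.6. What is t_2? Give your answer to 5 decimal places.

0.60169

g(0.7) = -0.1941578, g(0.6) = 0.0033356
t_2 = 0.6000000 − 0.0033356·(0.6000000 − 0.7000000) / (0.0033356 − (-0.1941578)) = 0.6000000 − (-0.0003336)/(0.1974934) = 0.6016890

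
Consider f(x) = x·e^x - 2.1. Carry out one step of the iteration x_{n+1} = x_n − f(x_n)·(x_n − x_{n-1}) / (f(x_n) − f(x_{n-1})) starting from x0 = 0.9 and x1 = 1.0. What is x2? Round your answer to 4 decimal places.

f(0.9) = 0.113643, f(1.0) = 0.618282
x2 = 1.000000 − 0.618282·(1.000000 − 0.900000) / (0.618282 − 0.113643) = 1.000000 − (0.061828)/(0.504639) = 0.877480

0.8775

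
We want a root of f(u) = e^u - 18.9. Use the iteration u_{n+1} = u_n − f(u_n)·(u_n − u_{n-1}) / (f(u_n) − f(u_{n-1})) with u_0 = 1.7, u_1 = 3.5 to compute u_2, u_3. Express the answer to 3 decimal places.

f(1.7) = -13.42605, f(3.5) = 14.21545
u_2 = 3.50000 − 14.21545·(3.50000 − 1.70000) / (14.21545 − (-13.42605)) = 3.50000 − (25.58781)/(27.64150) = 2.57430
f(2.57430) = -5.77791
u_3 = 2.57430 − (-5.77791)·(2.57430 − 3.50000) / (-5.77791 − 14.21545) = 2.57430 − (5.34862)/(-19.99336) = 2.84182

2.574, 2.842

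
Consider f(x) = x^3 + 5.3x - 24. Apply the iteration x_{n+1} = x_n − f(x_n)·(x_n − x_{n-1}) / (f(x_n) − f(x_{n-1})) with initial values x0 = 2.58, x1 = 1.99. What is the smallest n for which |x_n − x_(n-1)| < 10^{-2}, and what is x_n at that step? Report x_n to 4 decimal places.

f(2.58) = 6.847512, f(1.99) = -5.572401
x2 = 1.990000 − (-5.572401)·(-0.590000)/(-12.419913) = 2.254713;  |Δ| = 0.264713
f(2.254713) = -0.587660
x3 = 2.254713 − (-0.587660)·(0.264713)/(4.984741) = 2.285921;  |Δ| = 0.031208
f(2.285921) = 0.060310
x4 = 2.285921 − 0.060310·(0.031208)/(0.647971) = 2.283016;  |Δ| = 0.002905
|x4 − x3| = 0.002905 < 10^{-2}

n = 4, x_n = 2.2830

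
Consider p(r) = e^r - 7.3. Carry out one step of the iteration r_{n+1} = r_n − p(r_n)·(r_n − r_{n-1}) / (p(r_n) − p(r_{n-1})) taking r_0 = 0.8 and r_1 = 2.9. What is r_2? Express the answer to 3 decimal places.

1.468

p(0.8) = -5.07446, p(2.9) = 10.87415
r_2 = 2.90000 − 10.87415·(2.90000 − 0.80000) / (10.87415 − (-5.07446)) = 2.90000 − (22.83571)/(15.94860) = 1.46817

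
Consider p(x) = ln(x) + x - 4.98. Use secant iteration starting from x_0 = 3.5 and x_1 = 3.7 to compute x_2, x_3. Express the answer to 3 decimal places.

3.678, 3.678

p(3.5) = -0.22724, p(3.7) = 0.02833
x_2 = 3.70000 − 0.02833·(3.70000 − 3.50000) / (0.02833 − (-0.22724)) = 3.70000 − (0.00567)/(0.25557) = 3.67783
p(3.67783) = 0.00015
x_3 = 3.67783 − 0.00015·(3.67783 − 3.70000) / (0.00015 − 0.02833) = 3.67783 − (0.00000)/(-0.02818) = 3.67771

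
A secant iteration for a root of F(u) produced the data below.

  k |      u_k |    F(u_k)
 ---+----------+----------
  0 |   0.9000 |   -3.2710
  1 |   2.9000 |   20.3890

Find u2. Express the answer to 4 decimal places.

1.1765

u2 = 2.9000 − 20.3890·(2.9000 − 0.9000) / (20.3890 − (-3.2710))
   = 2.9000 − (40.778000)/(23.660000) = 1.176500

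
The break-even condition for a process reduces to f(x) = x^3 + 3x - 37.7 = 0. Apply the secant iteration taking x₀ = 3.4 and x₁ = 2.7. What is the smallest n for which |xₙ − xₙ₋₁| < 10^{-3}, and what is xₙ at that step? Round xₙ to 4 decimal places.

f(3.4) = 11.804000, f(2.7) = -9.917000
x₂ = 2.700000 − (-9.917000)·(-0.700000)/(-21.721000) = 3.019594;  |Δ| = 0.319594
f(3.019594) = -1.108719
x₃ = 3.019594 − (-1.108719)·(0.319594)/(8.808281) = 3.059822;  |Δ| = 0.040228
f(3.059822) = 0.127081
x₄ = 3.059822 − 0.127081·(0.040228)/(1.235800) = 3.055685;  |Δ| = 0.004137
f(3.055685) = -0.001364
x₅ = 3.055685 − (-0.001364)·(-0.004137)/(-0.128445) = 3.055729;  |Δ| = 0.000044
|x₅ − x₄| = 0.000044 < 10^{-3}

n = 5, xₙ = 3.0557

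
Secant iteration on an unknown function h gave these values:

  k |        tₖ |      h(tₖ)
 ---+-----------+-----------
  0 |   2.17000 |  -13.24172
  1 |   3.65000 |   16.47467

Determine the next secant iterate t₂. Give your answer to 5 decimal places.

2.82949

t₂ = 3.65000 − 16.47467·(3.65000 − 2.17000) / (16.47467 − (-13.24172))
   = 3.65000 − (24.3825116)/(29.7163900) = 2.8294928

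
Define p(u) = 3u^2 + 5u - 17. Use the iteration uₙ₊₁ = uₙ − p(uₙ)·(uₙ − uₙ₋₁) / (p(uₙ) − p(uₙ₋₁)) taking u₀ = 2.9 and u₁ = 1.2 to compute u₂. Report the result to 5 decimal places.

p(2.9) = 22.7300000, p(1.2) = -6.6800000
u₂ = 1.2000000 − (-6.6800000)·(1.2000000 − 2.9000000) / (-6.6800000 − 22.7300000) = 1.2000000 − (11.3560000)/(-29.4100000) = 1.5861272

1.58613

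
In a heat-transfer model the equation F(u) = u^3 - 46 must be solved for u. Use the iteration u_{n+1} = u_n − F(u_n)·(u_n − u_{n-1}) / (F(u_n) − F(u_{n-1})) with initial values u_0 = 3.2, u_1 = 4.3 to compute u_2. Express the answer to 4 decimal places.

3.5114

F(3.2) = -13.232000, F(4.3) = 33.507000
u_2 = 4.300000 − 33.507000·(4.300000 − 3.200000) / (33.507000 − (-13.232000)) = 4.300000 − (36.857700)/(46.739000) = 3.511414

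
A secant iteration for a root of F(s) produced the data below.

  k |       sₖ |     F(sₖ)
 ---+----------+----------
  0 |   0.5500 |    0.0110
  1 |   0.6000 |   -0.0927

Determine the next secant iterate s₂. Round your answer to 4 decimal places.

0.5553

s₂ = 0.6000 − (-0.0927)·(0.6000 − 0.5500) / (-0.0927 − 0.0110)
   = 0.6000 − (-0.004635)/(-0.103700) = 0.555304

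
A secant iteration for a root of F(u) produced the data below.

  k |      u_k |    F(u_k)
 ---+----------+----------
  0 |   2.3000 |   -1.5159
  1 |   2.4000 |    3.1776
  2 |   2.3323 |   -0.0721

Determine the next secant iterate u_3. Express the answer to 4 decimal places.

2.3338

u_3 = 2.3323 − (-0.0721)·(2.3323 − 2.4000) / (-0.0721 − 3.1776)
   = 2.3323 − (0.004881)/(-3.249700) = 2.333802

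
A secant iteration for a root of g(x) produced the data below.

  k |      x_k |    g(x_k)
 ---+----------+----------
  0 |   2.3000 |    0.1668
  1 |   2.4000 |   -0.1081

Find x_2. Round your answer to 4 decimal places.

2.3607

x_2 = 2.4000 − (-0.1081)·(2.4000 − 2.3000) / (-0.1081 − 0.1668)
   = 2.4000 − (-0.010810)/(-0.274900) = 2.360677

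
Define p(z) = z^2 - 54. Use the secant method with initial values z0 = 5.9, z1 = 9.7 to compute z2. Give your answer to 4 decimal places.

7.1301

p(5.9) = -19.190000, p(9.7) = 40.090000
z2 = 9.700000 − 40.090000·(9.700000 − 5.900000) / (40.090000 − (-19.190000)) = 9.700000 − (152.342000)/(59.280000) = 7.130128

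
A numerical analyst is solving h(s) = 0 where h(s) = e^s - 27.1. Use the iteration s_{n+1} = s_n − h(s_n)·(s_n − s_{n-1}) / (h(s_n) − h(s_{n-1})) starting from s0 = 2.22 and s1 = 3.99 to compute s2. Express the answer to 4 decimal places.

h(2.22) = -17.892669, h(3.99) = 26.954889
s2 = 3.990000 − 26.954889·(3.990000 − 2.220000) / (26.954889 − (-17.892669)) = 3.990000 − (47.710154)/(44.847558) = 2.926171

2.9262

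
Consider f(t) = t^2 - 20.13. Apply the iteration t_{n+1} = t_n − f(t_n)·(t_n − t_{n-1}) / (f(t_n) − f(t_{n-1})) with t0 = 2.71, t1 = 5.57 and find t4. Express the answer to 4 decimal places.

f(2.71) = -12.785900, f(5.57) = 10.894900
t2 = 5.570000 − 10.894900·(5.570000 − 2.710000) / (10.894900 − (-12.785900)) = 5.570000 − (31.159414)/(23.680800) = 4.254191
f(4.254191) = -2.031860
t3 = 4.254191 − (-2.031860)·(4.254191 − 5.570000) / (-2.031860 − 10.894900) = 4.254191 − (2.673541)/(-12.926760) = 4.461013
f(4.461013) = -0.229363
t4 = 4.461013 − (-0.229363)·(4.461013 − 4.254191) / (-0.229363 − (-2.031860)) = 4.461013 − (-0.047437)/(1.802497) = 4.487331

4.4873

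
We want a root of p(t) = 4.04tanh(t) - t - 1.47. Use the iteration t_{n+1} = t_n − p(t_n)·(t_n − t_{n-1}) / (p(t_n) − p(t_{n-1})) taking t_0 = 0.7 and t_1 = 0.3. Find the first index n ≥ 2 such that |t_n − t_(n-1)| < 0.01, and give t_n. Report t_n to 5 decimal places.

p(0.7) = 0.2716458, p(0.3) = -0.5930970
t_2 = 0.3000000 − (-0.5930970)·(-0.4000000)/(-0.8647429) = 0.5743461;  |Δ| = 0.2743461
p(0.5743461) = 0.0505713
t_3 = 0.5743461 − 0.0505713·(0.2743461)/(0.6436684) = 0.5527914;  |Δ| = 0.0215546
p(0.5527914) = 0.0077506
t_4 = 0.5527914 − 0.0077506·(-0.0215546)/(-0.0428207) = 0.5488900;  |Δ| = 0.0039014
|t_4 − t_3| = 0.0039014 < 0.01

n = 4, t_n = 0.54889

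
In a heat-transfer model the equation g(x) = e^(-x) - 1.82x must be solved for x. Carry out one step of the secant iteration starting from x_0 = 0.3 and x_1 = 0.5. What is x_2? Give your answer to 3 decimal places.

0.378

g(0.3) = 0.19482, g(0.5) = -0.30347
x_2 = 0.50000 − (-0.30347)·(0.50000 − 0.30000) / (-0.30347 − 0.19482) = 0.50000 − (-0.06069)/(-0.49829) = 0.37820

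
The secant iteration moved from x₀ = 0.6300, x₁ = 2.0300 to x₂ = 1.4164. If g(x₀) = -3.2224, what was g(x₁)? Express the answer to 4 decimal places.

The secant line through (0.6300, -3.2224) and (2.0300, g(x₁)) crosses zero at x₂ = 1.4164.
So (0.6300, -3.2224), (2.0300, g(x₁)), (1.4164, 0) are collinear:
g(x₁) = -3.2224 · (2.0300 − 1.4164) / (0.6300 − 1.4164) = -3.2224 · (0.613600)/(-0.786400) = 2.514324

2.5143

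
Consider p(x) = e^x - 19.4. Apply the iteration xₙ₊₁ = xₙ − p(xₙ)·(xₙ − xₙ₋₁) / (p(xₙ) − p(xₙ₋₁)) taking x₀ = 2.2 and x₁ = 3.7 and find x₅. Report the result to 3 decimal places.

2.965

p(2.2) = -10.37499, p(3.7) = 21.04730
x₂ = 3.70000 − 21.04730·(3.70000 − 2.20000) / (21.04730 − (-10.37499)) = 3.70000 − (31.57096)/(31.42229) = 2.69527
p(2.69527) = -4.59050
x₃ = 2.69527 − (-4.59050)·(2.69527 − 3.70000) / (-4.59050 − 21.04730) = 2.69527 − (4.61222)/(-25.63781) = 2.87517
p(2.87517) = -1.67160
x₄ = 2.87517 − (-1.67160)·(2.87517 − 2.69527) / (-1.67160 − (-4.59050)) = 2.87517 − (-0.30072)/(2.91890) = 2.97819
p(2.97819) = 0.25227
x₅ = 2.97819 − 0.25227·(2.97819 − 2.87517) / (0.25227 − (-1.67160)) = 2.97819 − (0.02599)/(1.92387) = 2.96468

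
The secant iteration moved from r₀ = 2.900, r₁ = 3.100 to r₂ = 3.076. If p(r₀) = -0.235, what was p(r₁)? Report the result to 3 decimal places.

0.032

The secant line through (2.900, -0.235) and (3.100, p(r₁)) crosses zero at r₂ = 3.076.
So (2.900, -0.235), (3.100, p(r₁)), (3.076, 0) are collinear:
p(r₁) = -0.235 · (3.100 − 3.076) / (2.900 − 3.076) = -0.235 · (0.02400)/(-0.17600) = 0.03205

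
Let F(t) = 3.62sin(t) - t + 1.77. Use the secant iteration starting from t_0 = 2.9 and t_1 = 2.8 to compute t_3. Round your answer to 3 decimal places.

F(2.9) = -0.26392, F(2.8) = 0.18266
t_2 = 2.80000 − 0.18266·(2.80000 − 2.90000) / (0.18266 − (-0.26392)) = 2.80000 − (-0.01827)/(0.44657) = 2.84090
F(2.84090) = 0.00127
t_3 = 2.84090 − 0.00127·(2.84090 − 2.80000) / (0.00127 − 0.18266) = 2.84090 − (0.00005)/(-0.18139) = 2.84119

2.841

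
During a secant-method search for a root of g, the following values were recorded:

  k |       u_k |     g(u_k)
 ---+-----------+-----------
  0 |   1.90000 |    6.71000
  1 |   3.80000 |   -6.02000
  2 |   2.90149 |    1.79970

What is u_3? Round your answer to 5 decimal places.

u_3 = 2.90149 − 1.79970·(2.90149 − 3.80000) / (1.79970 − (-6.02000))
   = 2.90149 − (-1.6170484)/(7.8197000) = 3.1082816

3.10828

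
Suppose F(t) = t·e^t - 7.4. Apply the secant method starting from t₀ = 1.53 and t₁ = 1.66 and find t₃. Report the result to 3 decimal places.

F(1.53) = -0.33419, F(1.66) = 1.33046
t₂ = 1.66000 − 1.33046·(1.66000 − 1.53000) / (1.33046 − (-0.33419)) = 1.66000 − (0.17296)/(1.66465) = 1.55610
F(1.55610) = -0.02364
t₃ = 1.55610 − (-0.02364)·(1.55610 − 1.66000) / (-0.02364 − 1.33046) = 1.55610 − (0.00246)/(-1.35410) = 1.55791

1.558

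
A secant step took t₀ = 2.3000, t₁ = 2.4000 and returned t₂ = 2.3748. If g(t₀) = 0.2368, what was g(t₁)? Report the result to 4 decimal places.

-0.0798

The secant line through (2.3000, 0.2368) and (2.4000, g(t₁)) crosses zero at t₂ = 2.3748.
So (2.3000, 0.2368), (2.4000, g(t₁)), (2.3748, 0) are collinear:
g(t₁) = 0.2368 · (2.4000 − 2.3748) / (2.3000 − 2.3748) = 0.2368 · (0.025200)/(-0.074800) = -0.079778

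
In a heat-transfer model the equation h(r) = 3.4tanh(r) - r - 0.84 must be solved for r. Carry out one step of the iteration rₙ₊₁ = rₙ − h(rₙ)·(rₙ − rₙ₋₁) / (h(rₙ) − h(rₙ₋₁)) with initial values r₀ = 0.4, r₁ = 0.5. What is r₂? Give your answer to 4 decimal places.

0.3711

h(0.4) = 0.051826, h(0.5) = 0.231198
r₂ = 0.500000 − 0.231198·(0.500000 − 0.400000) / (0.231198 − 0.051826) = 0.500000 − (0.023120)/(0.179372) = 0.371107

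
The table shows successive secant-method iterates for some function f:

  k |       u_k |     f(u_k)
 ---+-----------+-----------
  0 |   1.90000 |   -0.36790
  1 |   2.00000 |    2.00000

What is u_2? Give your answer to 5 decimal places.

1.91554

u_2 = 2.00000 − 2.00000·(2.00000 − 1.90000) / (2.00000 − (-0.36790))
   = 2.00000 − (0.2000000)/(2.3679000) = 1.9155370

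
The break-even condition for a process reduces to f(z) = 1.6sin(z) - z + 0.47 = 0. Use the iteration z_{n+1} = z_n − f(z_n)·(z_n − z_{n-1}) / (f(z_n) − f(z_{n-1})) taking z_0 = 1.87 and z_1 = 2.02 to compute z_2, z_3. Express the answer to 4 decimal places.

f(1.87) = 0.128914, f(2.02) = -0.108731
z_2 = 2.020000 − (-0.108731)·(2.020000 − 1.870000) / (-0.108731 − 0.128914) = 2.020000 − (-0.016310)/(-0.237645) = 1.951370
f(1.951370) = 0.004153
z_3 = 1.951370 − 0.004153·(1.951370 − 2.020000) / (0.004153 − (-0.108731)) = 1.951370 − (-0.000285)/(0.112884) = 1.953895

1.9514, 1.9539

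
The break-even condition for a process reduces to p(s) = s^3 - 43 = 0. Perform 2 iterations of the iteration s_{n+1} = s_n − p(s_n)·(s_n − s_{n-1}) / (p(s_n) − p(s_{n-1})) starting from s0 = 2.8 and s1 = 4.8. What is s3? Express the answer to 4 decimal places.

p(2.8) = -21.048000, p(4.8) = 67.592000
s2 = 4.800000 − 67.592000·(4.800000 − 2.800000) / (67.592000 − (-21.048000)) = 4.800000 − (135.184000)/(88.640000) = 3.274910
p(3.274910) = -7.876482
s3 = 3.274910 − (-7.876482)·(3.274910 − 4.800000) / (-7.876482 − 67.592000) = 3.274910 − (12.012346)/(-75.468482) = 3.434080

3.4341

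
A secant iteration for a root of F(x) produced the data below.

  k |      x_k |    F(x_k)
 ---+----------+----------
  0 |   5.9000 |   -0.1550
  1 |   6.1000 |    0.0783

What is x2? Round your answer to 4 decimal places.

x2 = 6.1000 − 0.0783·(6.1000 − 5.9000) / (0.0783 − (-0.1550))
   = 6.1000 − (0.015660)/(0.233300) = 6.032876

6.0329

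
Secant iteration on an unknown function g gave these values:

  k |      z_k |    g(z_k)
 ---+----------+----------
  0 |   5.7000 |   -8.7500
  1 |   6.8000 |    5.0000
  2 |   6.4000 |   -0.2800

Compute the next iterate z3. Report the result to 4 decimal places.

z3 = 6.4000 − (-0.2800)·(6.4000 − 6.8000) / (-0.2800 − 5.0000)
   = 6.4000 − (0.112000)/(-5.280000) = 6.421212

6.4212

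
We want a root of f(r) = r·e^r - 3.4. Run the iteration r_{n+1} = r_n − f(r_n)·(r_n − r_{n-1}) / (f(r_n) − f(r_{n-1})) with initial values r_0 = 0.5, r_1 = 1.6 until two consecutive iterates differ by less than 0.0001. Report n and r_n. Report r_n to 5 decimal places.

n = 7, r_n = 1.11496

f(0.5) = -2.5756394, f(1.6) = 4.5248519
r_2 = 1.6000000 − 4.5248519·(1.1000000)/(7.1004912) = 0.8990151;  |Δ| = 0.7009849
f(0.8990151) = -1.1909564
r_3 = 0.8990151 − (-1.1909564)·(-0.7009849)/(-5.7158082) = 1.0450736;  |Δ| = 0.1460585
f(1.0450736) = -0.4282204
r_4 = 1.0450736 − (-0.4282204)·(0.1460585)/(0.7627359) = 1.1270748;  |Δ| = 0.0820012
f(1.1270748) = 0.0788451
r_5 = 1.1270748 − 0.0788451·(0.0820012)/(0.5070656) = 1.1143242;  |Δ| = 0.0127506
f(1.1143242) = -0.0040882
r_6 = 1.1143242 − (-0.0040882)·(-0.0127506)/(-0.0829334) = 1.1149527;  |Δ| = 0.0006285
f(1.1149527) = -0.0000364
r_7 = 1.1149527 − (-0.0000364)·(0.0006285)/(0.0040519) = 1.1149584;  |Δ| = 0.0000056
|r_7 − r_6| = 0.0000056 < 0.0001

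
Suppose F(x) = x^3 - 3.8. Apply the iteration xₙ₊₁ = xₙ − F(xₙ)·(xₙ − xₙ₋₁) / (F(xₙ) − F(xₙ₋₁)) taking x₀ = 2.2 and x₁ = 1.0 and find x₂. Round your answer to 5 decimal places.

1.34826

F(2.2) = 6.8480000, F(1.0) = -2.8000000
x₂ = 1.0000000 − (-2.8000000)·(1.0000000 − 2.2000000) / (-2.8000000 − 6.8480000) = 1.0000000 − (3.3600000)/(-9.6480000) = 1.3482587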